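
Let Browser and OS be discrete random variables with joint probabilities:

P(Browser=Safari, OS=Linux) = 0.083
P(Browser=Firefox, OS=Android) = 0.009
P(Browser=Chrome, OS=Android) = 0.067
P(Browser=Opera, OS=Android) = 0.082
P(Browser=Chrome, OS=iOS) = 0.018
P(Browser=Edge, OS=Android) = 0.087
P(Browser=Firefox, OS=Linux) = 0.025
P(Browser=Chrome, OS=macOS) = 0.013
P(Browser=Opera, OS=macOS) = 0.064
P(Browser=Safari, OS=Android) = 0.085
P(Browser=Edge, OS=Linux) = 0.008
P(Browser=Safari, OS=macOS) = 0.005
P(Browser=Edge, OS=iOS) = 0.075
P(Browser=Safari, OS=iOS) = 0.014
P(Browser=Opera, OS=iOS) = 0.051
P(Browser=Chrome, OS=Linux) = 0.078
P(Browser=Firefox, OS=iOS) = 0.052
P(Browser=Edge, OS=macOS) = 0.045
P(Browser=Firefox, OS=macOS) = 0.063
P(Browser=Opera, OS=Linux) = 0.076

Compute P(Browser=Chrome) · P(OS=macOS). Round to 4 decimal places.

P(Browser=Chrome) = 0.013 + 0.078 + 0.018 + 0.067 = 0.176.
P(OS=macOS) = 0.013 + 0.063 + 0.005 + 0.045 + 0.064 = 0.190.
Product: 0.176 × 0.190 = 0.0334.

0.0334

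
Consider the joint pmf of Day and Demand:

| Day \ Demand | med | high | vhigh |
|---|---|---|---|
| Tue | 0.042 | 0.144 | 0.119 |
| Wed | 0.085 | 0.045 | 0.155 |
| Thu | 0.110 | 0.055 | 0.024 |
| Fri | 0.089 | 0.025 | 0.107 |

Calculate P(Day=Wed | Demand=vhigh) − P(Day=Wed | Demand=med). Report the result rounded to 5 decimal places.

0.12198

P(Demand=vhigh) = 0.119 + 0.155 + 0.024 + 0.107 = 0.405; P(Day=Wed | Demand=vhigh) = 0.155/0.405 = 0.382716.
P(Demand=med) = 0.042 + 0.085 + 0.110 + 0.089 = 0.326; P(Day=Wed | Demand=med) = 0.085/0.326 = 0.260736.
Difference = 0.12198.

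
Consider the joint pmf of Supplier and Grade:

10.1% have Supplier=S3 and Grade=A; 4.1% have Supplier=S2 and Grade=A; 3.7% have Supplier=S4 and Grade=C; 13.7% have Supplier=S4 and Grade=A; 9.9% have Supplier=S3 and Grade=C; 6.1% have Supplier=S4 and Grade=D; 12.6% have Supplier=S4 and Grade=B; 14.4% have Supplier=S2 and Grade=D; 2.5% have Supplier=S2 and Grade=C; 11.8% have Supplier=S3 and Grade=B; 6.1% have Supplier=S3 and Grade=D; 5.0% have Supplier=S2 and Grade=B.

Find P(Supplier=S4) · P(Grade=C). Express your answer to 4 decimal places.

0.0581

P(Supplier=S4) = 0.137 + 0.126 + 0.037 + 0.061 = 0.361.
P(Grade=C) = 0.025 + 0.099 + 0.037 = 0.161.
Product: 0.361 × 0.161 = 0.0581.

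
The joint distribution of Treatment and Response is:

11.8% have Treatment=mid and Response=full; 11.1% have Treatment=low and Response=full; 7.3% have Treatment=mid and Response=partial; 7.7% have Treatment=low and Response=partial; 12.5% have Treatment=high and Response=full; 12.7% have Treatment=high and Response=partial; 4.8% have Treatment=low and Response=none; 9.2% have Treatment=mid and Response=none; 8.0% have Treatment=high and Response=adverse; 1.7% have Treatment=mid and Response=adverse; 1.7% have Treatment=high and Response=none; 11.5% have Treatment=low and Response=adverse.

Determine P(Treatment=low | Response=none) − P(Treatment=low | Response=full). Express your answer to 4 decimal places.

P(Response=none) = 0.048 + 0.092 + 0.017 = 0.157; P(Treatment=low | Response=none) = 0.048/0.157 = 0.30573.
P(Response=full) = 0.111 + 0.118 + 0.125 = 0.354; P(Treatment=low | Response=full) = 0.111/0.354 = 0.31356.
Difference = -0.0078.

-0.0078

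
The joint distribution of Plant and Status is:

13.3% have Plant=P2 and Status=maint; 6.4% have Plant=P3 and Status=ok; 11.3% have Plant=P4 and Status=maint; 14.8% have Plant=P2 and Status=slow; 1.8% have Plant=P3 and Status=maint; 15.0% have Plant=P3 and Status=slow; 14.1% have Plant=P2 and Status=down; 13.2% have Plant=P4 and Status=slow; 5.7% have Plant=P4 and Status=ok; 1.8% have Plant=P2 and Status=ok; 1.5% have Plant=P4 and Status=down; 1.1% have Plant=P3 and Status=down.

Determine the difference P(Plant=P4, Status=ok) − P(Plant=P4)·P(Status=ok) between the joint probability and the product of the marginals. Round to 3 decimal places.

P(Plant=P4) = 0.057 + 0.132 + 0.015 + 0.113 = 0.317.
P(Status=ok) = 0.018 + 0.064 + 0.057 = 0.139.
P(Plant=P4, Status=ok) − P(Plant=P4)P(Status=ok) = 0.057 − 0.317×0.139 = 0.013.

0.013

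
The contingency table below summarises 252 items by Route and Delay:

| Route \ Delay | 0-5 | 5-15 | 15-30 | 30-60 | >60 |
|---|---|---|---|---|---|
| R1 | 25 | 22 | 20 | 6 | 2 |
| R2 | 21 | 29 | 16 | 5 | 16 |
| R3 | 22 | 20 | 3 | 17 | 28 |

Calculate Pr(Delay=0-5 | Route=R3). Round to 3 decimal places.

Total with Route=R3: 22 + 20 + 3 + 17 + 28 = 90.
P(Delay=0-5 | Route=R3) = 22/90 = 0.244.

0.244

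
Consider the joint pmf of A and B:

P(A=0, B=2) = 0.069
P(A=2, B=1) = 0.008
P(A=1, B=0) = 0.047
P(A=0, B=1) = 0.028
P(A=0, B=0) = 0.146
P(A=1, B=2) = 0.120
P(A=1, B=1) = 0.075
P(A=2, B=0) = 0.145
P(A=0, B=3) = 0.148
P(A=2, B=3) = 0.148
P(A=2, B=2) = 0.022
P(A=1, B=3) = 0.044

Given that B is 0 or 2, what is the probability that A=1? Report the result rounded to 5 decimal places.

P(B=0) = 0.146 + 0.047 + 0.145 = 0.338.
P(B=2) = 0.069 + 0.120 + 0.022 = 0.211.
P(B ∈ {0, 2}) = 0.338 + 0.211 = 0.549; P(A=1, B ∈ {0, 2}) = 0.047 + 0.120 = 0.167.
P(A=1 | B ∈ {0, 2}) = 0.167/0.549 = 0.30419.

0.30419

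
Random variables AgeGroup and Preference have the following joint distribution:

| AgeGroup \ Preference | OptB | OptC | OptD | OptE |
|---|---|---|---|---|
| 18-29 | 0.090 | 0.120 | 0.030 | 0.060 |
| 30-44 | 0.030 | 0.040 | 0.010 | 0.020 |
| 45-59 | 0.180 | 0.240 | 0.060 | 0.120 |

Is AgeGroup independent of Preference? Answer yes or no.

yes

Every cell satisfies P(AgeGroup,Preference) = P(AgeGroup)·P(Preference). For instance P(AgeGroup=18-29) = 0.300, P(Preference=OptC) = 0.400, and 0.300×0.400 = 0.120 matches the joint entry. So AgeGroup and Preference are independent.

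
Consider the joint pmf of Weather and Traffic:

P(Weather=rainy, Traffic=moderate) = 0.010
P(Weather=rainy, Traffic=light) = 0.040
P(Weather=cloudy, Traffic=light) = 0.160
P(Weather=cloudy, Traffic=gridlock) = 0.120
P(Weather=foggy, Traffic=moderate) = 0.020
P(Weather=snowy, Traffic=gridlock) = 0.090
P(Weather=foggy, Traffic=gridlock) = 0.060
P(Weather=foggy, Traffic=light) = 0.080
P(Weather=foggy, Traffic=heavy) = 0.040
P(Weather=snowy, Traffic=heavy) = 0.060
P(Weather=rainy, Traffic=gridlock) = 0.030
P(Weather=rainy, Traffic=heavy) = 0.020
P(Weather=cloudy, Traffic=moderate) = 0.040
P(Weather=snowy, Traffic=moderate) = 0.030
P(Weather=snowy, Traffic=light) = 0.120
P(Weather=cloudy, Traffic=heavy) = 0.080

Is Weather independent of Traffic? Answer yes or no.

Every cell satisfies P(Weather,Traffic) = P(Weather)·P(Traffic). For instance P(Weather=rainy) = 0.100, P(Traffic=moderate) = 0.100, and 0.100×0.100 = 0.010 matches the joint entry. So Weather and Traffic are independent.

yes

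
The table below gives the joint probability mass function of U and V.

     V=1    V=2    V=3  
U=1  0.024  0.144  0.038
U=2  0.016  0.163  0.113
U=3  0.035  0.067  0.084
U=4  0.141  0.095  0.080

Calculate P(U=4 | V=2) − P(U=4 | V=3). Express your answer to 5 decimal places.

P(V=2) = 0.144 + 0.163 + 0.067 + 0.095 = 0.469; P(U=4 | V=2) = 0.095/0.469 = 0.202559.
P(V=3) = 0.038 + 0.113 + 0.084 + 0.080 = 0.315; P(U=4 | V=3) = 0.080/0.315 = 0.253968.
Difference = -0.05141.

-0.05141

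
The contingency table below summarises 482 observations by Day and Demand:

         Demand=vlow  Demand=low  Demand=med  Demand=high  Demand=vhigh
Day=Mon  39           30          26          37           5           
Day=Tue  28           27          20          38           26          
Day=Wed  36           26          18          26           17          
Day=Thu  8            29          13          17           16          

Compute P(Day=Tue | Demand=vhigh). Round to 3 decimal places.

0.406

Total with Demand=vhigh: 5 + 26 + 17 + 16 = 64.
P(Day=Tue | Demand=vhigh) = 26/64 = 0.406.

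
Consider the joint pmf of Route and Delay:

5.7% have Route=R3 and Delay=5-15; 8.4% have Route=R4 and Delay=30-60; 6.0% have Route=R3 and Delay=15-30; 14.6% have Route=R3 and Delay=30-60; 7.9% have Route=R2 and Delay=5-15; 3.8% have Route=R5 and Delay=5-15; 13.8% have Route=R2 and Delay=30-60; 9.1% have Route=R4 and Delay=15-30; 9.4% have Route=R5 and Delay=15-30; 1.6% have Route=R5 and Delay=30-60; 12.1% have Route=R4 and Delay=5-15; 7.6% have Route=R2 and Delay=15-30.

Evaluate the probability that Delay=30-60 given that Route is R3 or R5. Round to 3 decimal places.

P(Route=R3) = 0.057 + 0.060 + 0.146 = 0.263.
P(Route=R5) = 0.038 + 0.094 + 0.016 = 0.148.
P(Route ∈ {R3, R5}) = 0.263 + 0.148 = 0.411; P(Delay=30-60, Route ∈ {R3, R5}) = 0.146 + 0.016 = 0.162.
P(Delay=30-60 | Route ∈ {R3, R5}) = 0.162/0.411 = 0.394.

0.394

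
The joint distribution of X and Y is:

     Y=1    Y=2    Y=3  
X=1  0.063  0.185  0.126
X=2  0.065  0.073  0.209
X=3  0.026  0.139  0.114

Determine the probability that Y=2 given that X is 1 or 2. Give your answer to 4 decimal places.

0.3578

P(X=1) = 0.063 + 0.185 + 0.126 = 0.374.
P(X=2) = 0.065 + 0.073 + 0.209 = 0.347.
P(X ∈ {1, 2}) = 0.374 + 0.347 = 0.721; P(Y=2, X ∈ {1, 2}) = 0.185 + 0.073 = 0.258.
P(Y=2 | X ∈ {1, 2}) = 0.258/0.721 = 0.3578.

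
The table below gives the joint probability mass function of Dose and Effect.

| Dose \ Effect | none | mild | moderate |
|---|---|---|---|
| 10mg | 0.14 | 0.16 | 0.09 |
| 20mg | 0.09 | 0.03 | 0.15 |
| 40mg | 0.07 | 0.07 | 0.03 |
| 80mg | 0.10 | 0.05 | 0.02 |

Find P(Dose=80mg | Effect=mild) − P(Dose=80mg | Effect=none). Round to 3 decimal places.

P(Effect=mild) = 0.16 + 0.03 + 0.07 + 0.05 = 0.31; P(Dose=80mg | Effect=mild) = 0.05/0.31 = 0.1613.
P(Effect=none) = 0.14 + 0.09 + 0.07 + 0.10 = 0.40; P(Dose=80mg | Effect=none) = 0.10/0.40 = 0.2500.
Difference = -0.089.

-0.089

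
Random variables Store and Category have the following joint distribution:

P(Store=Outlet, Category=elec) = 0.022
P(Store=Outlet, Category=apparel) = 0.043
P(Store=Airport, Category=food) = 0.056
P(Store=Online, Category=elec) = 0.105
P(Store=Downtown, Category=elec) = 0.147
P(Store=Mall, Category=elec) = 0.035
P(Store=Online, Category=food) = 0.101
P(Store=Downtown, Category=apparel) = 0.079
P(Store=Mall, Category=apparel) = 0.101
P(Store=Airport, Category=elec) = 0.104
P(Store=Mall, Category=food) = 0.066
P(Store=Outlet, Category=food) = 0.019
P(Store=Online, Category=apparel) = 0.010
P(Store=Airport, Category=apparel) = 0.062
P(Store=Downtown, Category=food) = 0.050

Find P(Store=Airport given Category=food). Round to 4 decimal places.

0.1918

P(Category=food) = 0.050 + 0.066 + 0.056 + 0.019 + 0.101 = 0.292.
P(Store=Airport | Category=food) = 0.056/0.292 = 0.1918.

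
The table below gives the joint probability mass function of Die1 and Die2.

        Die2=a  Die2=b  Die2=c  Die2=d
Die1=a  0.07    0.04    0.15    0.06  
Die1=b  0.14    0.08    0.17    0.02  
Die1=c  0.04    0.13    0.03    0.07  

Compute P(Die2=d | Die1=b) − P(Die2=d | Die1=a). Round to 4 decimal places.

-0.1387

P(Die1=b) = 0.14 + 0.08 + 0.17 + 0.02 = 0.41; P(Die2=d | Die1=b) = 0.02/0.41 = 0.04878.
P(Die1=a) = 0.07 + 0.04 + 0.15 + 0.06 = 0.32; P(Die2=d | Die1=a) = 0.06/0.32 = 0.18750.
Difference = -0.1387.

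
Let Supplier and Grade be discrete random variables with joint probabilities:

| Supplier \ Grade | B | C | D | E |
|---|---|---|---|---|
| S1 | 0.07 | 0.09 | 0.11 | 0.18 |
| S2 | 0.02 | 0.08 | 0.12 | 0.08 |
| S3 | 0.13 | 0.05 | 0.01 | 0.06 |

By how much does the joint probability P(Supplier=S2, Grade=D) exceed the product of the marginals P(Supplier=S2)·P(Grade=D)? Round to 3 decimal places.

0.048

P(Supplier=S2) = 0.02 + 0.08 + 0.12 + 0.08 = 0.30.
P(Grade=D) = 0.11 + 0.12 + 0.01 = 0.24.
P(Supplier=S2, Grade=D) − P(Supplier=S2)P(Grade=D) = 0.12 − 0.30×0.24 = 0.048.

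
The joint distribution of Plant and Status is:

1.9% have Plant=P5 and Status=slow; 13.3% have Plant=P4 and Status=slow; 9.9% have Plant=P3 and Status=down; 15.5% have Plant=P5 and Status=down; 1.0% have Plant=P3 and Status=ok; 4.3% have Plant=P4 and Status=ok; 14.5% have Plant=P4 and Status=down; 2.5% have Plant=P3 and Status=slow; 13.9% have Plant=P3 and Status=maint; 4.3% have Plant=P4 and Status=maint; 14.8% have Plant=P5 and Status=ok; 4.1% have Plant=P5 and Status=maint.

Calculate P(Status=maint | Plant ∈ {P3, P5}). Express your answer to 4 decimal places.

0.2830

P(Plant=P3) = 0.010 + 0.025 + 0.099 + 0.139 = 0.273.
P(Plant=P5) = 0.148 + 0.019 + 0.155 + 0.041 = 0.363.
P(Plant ∈ {P3, P5}) = 0.273 + 0.363 = 0.636; P(Status=maint, Plant ∈ {P3, P5}) = 0.139 + 0.041 = 0.180.
P(Status=maint | Plant ∈ {P3, P5}) = 0.180/0.636 = 0.2830.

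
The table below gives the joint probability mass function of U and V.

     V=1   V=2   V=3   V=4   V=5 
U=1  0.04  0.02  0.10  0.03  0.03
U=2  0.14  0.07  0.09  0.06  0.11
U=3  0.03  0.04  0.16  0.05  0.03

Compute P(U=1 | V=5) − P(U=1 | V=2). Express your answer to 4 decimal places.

P(V=5) = 0.03 + 0.11 + 0.03 = 0.17; P(U=1 | V=5) = 0.03/0.17 = 0.17647.
P(V=2) = 0.02 + 0.07 + 0.04 = 0.13; P(U=1 | V=2) = 0.02/0.13 = 0.15385.
Difference = 0.0226.

0.0226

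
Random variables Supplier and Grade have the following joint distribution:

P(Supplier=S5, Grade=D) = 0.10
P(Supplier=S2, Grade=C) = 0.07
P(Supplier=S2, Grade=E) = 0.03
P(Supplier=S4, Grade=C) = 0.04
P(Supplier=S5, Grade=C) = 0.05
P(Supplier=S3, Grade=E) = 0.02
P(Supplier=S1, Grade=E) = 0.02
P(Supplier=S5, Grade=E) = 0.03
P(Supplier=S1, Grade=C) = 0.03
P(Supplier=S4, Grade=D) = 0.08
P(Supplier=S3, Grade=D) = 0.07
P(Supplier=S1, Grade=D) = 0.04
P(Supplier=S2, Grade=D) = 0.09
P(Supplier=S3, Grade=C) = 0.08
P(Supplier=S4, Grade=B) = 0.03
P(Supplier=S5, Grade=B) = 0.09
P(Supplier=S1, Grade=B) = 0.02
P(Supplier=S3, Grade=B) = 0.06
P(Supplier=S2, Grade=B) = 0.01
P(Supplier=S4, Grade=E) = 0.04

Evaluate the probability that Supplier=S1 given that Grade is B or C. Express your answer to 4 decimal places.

P(Grade=B) = 0.02 + 0.01 + 0.06 + 0.03 + 0.09 = 0.21.
P(Grade=C) = 0.03 + 0.07 + 0.08 + 0.04 + 0.05 = 0.27.
P(Grade ∈ {B, C}) = 0.21 + 0.27 = 0.48; P(Supplier=S1, Grade ∈ {B, C}) = 0.02 + 0.03 = 0.05.
P(Supplier=S1 | Grade ∈ {B, C}) = 0.05/0.48 = 0.1042.

0.1042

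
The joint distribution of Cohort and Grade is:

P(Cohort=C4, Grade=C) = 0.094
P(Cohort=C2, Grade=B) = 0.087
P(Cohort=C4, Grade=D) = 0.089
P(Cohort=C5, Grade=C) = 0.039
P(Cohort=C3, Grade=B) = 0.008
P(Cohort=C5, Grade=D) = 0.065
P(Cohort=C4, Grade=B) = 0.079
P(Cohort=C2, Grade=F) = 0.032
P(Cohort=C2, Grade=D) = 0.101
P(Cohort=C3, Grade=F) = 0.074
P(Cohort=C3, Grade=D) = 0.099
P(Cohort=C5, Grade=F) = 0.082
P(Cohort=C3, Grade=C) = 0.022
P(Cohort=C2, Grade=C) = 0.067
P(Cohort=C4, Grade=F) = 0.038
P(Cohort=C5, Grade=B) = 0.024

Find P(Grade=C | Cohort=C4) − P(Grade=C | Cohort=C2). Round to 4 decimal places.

P(Cohort=C4) = 0.079 + 0.094 + 0.089 + 0.038 = 0.300; P(Grade=C | Cohort=C4) = 0.094/0.300 = 0.31333.
P(Cohort=C2) = 0.087 + 0.067 + 0.101 + 0.032 = 0.287; P(Grade=C | Cohort=C2) = 0.067/0.287 = 0.23345.
Difference = 0.0799.

0.0799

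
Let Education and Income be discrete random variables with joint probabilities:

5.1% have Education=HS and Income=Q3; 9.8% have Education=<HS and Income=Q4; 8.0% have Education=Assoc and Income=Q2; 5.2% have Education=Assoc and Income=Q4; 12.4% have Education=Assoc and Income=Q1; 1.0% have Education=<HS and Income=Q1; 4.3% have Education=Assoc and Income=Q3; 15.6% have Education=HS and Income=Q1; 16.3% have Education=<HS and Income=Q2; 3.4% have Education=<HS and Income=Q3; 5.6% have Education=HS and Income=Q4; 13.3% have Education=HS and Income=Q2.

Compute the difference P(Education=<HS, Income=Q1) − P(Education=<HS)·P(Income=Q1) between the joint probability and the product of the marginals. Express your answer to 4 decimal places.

P(Education=<HS) = 0.010 + 0.163 + 0.034 + 0.098 = 0.305.
P(Income=Q1) = 0.010 + 0.156 + 0.124 = 0.290.
P(Education=<HS, Income=Q1) − P(Education=<HS)P(Income=Q1) = 0.010 − 0.305×0.290 = -0.0785.

-0.0785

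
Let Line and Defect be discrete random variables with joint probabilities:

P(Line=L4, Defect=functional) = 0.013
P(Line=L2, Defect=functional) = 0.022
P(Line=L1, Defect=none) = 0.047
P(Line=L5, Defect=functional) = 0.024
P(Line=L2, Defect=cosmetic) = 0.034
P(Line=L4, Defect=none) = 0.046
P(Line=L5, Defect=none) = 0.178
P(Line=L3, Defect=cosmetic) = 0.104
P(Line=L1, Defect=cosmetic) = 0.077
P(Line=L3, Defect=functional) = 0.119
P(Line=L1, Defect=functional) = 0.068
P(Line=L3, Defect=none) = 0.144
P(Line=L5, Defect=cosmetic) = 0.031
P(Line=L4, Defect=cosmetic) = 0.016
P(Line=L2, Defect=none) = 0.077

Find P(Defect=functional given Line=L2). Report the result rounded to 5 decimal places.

P(Line=L2) = 0.077 + 0.034 + 0.022 = 0.133.
P(Defect=functional | Line=L2) = 0.022/0.133 = 0.16541.

0.16541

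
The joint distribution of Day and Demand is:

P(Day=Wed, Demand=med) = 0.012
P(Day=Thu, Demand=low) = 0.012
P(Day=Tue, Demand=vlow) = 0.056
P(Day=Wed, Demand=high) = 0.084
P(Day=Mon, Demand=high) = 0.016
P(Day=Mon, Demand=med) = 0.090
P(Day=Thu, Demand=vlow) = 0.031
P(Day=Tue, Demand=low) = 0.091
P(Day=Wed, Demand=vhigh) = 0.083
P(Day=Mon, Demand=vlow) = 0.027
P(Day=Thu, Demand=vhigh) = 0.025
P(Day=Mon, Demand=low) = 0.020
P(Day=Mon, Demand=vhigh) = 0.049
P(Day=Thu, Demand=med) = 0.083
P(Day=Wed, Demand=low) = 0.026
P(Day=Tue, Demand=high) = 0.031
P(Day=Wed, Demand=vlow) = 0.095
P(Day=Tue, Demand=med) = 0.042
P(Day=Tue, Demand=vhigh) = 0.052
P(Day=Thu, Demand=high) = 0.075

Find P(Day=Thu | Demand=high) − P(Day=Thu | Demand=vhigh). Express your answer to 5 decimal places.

P(Demand=high) = 0.016 + 0.031 + 0.084 + 0.075 = 0.206; P(Day=Thu | Demand=high) = 0.075/0.206 = 0.364078.
P(Demand=vhigh) = 0.049 + 0.052 + 0.083 + 0.025 = 0.209; P(Day=Thu | Demand=vhigh) = 0.025/0.209 = 0.119617.
Difference = 0.24446.

0.24446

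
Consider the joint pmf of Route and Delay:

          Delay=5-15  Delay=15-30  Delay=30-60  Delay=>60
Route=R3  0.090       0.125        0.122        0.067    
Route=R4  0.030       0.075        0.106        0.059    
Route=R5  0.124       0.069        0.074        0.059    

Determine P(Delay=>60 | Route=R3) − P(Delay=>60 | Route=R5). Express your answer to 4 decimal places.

-0.0151

P(Route=R3) = 0.090 + 0.125 + 0.122 + 0.067 = 0.404; P(Delay=>60 | Route=R3) = 0.067/0.404 = 0.16584.
P(Route=R5) = 0.124 + 0.069 + 0.074 + 0.059 = 0.326; P(Delay=>60 | Route=R5) = 0.059/0.326 = 0.18098.
Difference = -0.0151.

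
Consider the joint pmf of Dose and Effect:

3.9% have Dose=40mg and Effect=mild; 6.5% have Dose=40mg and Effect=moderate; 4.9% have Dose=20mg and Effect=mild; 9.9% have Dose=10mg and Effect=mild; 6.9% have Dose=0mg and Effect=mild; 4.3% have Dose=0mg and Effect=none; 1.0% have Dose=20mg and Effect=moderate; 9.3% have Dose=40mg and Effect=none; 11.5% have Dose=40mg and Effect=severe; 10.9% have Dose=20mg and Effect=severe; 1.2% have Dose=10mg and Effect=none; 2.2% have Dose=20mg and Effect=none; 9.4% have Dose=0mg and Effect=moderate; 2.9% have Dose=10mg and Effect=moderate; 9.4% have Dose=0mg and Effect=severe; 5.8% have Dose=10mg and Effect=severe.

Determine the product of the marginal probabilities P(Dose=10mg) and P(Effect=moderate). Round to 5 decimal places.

P(Dose=10mg) = 0.012 + 0.099 + 0.029 + 0.058 = 0.198.
P(Effect=moderate) = 0.094 + 0.029 + 0.010 + 0.065 = 0.198.
Product: 0.198 × 0.198 = 0.03920.

0.03920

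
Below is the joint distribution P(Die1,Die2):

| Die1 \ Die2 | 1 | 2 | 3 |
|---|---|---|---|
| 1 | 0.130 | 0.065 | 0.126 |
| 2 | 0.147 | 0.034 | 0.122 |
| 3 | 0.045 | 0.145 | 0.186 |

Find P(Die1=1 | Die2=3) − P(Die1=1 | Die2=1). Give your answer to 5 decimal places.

-0.11340

P(Die2=3) = 0.126 + 0.122 + 0.186 = 0.434; P(Die1=1 | Die2=3) = 0.126/0.434 = 0.290323.
P(Die2=1) = 0.130 + 0.147 + 0.045 = 0.322; P(Die1=1 | Die2=1) = 0.130/0.322 = 0.403727.
Difference = -0.11340.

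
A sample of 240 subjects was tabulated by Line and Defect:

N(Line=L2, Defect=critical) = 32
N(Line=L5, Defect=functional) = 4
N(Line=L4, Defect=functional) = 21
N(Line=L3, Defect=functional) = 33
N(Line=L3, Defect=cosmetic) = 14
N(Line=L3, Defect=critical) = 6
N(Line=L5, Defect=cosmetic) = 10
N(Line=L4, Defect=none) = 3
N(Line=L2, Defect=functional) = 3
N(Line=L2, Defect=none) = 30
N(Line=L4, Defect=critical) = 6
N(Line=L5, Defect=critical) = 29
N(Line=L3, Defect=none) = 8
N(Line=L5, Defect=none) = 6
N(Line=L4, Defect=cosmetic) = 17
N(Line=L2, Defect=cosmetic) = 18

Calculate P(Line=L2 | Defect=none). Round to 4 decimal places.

Total with Defect=none: 30 + 8 + 3 + 6 = 47.
P(Line=L2 | Defect=none) = 30/47 = 0.6383.

0.6383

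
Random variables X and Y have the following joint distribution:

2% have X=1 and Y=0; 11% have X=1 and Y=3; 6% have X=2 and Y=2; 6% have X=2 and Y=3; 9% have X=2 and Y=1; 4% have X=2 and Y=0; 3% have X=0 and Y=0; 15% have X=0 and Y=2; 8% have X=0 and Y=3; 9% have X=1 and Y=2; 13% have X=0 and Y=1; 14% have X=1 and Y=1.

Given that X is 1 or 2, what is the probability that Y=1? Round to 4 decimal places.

0.3770

P(X=1) = 0.02 + 0.14 + 0.09 + 0.11 = 0.36.
P(X=2) = 0.04 + 0.09 + 0.06 + 0.06 = 0.25.
P(X ∈ {1, 2}) = 0.36 + 0.25 = 0.61; P(Y=1, X ∈ {1, 2}) = 0.14 + 0.09 = 0.23.
P(Y=1 | X ∈ {1, 2}) = 0.23/0.61 = 0.3770.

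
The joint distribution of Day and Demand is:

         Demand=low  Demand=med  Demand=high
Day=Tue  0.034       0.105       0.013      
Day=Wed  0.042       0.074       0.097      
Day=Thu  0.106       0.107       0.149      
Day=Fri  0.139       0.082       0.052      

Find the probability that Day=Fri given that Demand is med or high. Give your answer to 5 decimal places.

0.19735

P(Demand=med) = 0.105 + 0.074 + 0.107 + 0.082 = 0.368.
P(Demand=high) = 0.013 + 0.097 + 0.149 + 0.052 = 0.311.
P(Demand ∈ {med, high}) = 0.368 + 0.311 = 0.679; P(Day=Fri, Demand ∈ {med, high}) = 0.082 + 0.052 = 0.134.
P(Day=Fri | Demand ∈ {med, high}) = 0.134/0.679 = 0.19735.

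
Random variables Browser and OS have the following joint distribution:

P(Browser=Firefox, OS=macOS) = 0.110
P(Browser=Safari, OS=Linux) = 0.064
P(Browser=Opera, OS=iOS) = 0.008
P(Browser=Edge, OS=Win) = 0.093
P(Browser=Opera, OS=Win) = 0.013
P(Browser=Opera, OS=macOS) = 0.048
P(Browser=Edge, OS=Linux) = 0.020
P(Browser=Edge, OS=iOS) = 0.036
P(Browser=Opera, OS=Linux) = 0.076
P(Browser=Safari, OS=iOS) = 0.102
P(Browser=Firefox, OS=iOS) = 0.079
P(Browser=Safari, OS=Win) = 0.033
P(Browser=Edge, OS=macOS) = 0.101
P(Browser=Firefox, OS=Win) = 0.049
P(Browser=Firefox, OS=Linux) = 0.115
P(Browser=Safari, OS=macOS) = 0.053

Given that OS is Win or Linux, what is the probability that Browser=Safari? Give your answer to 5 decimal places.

0.20950

P(OS=Win) = 0.049 + 0.033 + 0.093 + 0.013 = 0.188.
P(OS=Linux) = 0.115 + 0.064 + 0.020 + 0.076 = 0.275.
P(OS ∈ {Win, Linux}) = 0.188 + 0.275 = 0.463; P(Browser=Safari, OS ∈ {Win, Linux}) = 0.033 + 0.064 = 0.097.
P(Browser=Safari | OS ∈ {Win, Linux}) = 0.097/0.463 = 0.20950.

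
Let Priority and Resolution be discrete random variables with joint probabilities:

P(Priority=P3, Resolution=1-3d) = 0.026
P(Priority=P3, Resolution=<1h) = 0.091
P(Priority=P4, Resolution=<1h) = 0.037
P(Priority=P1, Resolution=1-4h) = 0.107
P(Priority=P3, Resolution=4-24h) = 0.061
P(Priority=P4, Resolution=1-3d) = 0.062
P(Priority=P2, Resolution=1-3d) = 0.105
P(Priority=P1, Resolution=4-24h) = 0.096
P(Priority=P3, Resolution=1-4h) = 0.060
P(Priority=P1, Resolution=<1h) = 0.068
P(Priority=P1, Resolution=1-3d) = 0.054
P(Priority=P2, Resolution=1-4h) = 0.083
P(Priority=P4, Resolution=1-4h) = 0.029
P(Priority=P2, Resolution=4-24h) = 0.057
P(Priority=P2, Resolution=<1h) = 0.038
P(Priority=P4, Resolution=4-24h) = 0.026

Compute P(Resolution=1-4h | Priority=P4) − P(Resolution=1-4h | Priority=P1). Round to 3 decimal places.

-0.141

P(Priority=P4) = 0.037 + 0.029 + 0.026 + 0.062 = 0.154; P(Resolution=1-4h | Priority=P4) = 0.029/0.154 = 0.1883.
P(Priority=P1) = 0.068 + 0.107 + 0.096 + 0.054 = 0.325; P(Resolution=1-4h | Priority=P1) = 0.107/0.325 = 0.3292.
Difference = -0.141.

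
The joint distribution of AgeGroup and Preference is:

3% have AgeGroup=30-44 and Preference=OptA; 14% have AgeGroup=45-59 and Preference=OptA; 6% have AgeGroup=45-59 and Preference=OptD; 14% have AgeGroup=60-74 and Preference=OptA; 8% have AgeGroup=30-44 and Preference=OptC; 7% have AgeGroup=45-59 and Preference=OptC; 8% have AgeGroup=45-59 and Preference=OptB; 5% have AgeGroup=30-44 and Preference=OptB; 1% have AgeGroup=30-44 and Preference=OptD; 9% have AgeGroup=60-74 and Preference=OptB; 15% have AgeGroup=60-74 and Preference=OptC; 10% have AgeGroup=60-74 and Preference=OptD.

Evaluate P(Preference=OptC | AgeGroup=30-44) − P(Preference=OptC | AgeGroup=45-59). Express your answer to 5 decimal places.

P(AgeGroup=30-44) = 0.03 + 0.05 + 0.08 + 0.01 = 0.17; P(Preference=OptC | AgeGroup=30-44) = 0.08/0.17 = 0.470588.
P(AgeGroup=45-59) = 0.14 + 0.08 + 0.07 + 0.06 = 0.35; P(Preference=OptC | AgeGroup=45-59) = 0.07/0.35 = 0.200000.
Difference = 0.27059.

0.27059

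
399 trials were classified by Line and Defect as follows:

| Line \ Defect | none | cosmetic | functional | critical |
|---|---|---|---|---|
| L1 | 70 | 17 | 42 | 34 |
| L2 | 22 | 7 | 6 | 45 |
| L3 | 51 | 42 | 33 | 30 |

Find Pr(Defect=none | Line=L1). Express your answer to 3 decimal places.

Total with Line=L1: 70 + 17 + 42 + 34 = 163.
P(Defect=none | Line=L1) = 70/163 = 0.429.

0.429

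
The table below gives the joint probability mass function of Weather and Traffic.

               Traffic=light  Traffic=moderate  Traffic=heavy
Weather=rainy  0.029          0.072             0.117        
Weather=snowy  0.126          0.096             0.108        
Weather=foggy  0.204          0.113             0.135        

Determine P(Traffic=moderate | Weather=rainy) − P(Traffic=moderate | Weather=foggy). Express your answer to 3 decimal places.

0.080

P(Weather=rainy) = 0.029 + 0.072 + 0.117 = 0.218; P(Traffic=moderate | Weather=rainy) = 0.072/0.218 = 0.3303.
P(Weather=foggy) = 0.204 + 0.113 + 0.135 = 0.452; P(Traffic=moderate | Weather=foggy) = 0.113/0.452 = 0.2500.
Difference = 0.080.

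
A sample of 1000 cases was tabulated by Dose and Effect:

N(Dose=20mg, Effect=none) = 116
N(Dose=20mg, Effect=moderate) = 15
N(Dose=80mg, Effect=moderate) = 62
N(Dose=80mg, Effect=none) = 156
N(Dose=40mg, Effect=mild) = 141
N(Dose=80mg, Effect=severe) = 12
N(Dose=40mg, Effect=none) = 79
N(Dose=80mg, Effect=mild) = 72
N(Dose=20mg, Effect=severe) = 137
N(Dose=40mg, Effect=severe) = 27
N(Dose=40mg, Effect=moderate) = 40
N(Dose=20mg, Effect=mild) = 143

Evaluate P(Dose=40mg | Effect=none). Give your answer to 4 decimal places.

Total with Effect=none: 116 + 79 + 156 = 351.
P(Dose=40mg | Effect=none) = 79/351 = 0.2251.

0.2251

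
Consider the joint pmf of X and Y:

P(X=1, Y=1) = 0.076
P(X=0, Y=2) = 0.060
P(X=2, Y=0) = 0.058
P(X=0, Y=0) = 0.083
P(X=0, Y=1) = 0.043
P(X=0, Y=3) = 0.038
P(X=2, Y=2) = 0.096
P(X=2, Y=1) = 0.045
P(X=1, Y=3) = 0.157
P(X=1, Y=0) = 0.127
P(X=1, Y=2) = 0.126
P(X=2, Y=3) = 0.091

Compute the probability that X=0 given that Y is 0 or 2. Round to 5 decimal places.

P(Y=0) = 0.083 + 0.127 + 0.058 = 0.268.
P(Y=2) = 0.060 + 0.126 + 0.096 = 0.282.
P(Y ∈ {0, 2}) = 0.268 + 0.282 = 0.550; P(X=0, Y ∈ {0, 2}) = 0.083 + 0.060 = 0.143.
P(X=0 | Y ∈ {0, 2}) = 0.143/0.550 = 0.26000.

0.26000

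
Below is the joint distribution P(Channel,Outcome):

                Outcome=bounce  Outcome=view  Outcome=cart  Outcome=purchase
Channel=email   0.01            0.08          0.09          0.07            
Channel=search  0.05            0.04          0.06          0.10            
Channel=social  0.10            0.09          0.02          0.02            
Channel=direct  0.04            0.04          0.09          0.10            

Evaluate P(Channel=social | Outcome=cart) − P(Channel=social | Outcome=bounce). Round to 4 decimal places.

-0.4231

P(Outcome=cart) = 0.09 + 0.06 + 0.02 + 0.09 = 0.26; P(Channel=social | Outcome=cart) = 0.02/0.26 = 0.07692.
P(Outcome=bounce) = 0.01 + 0.05 + 0.10 + 0.04 = 0.20; P(Channel=social | Outcome=bounce) = 0.10/0.20 = 0.50000.
Difference = -0.4231.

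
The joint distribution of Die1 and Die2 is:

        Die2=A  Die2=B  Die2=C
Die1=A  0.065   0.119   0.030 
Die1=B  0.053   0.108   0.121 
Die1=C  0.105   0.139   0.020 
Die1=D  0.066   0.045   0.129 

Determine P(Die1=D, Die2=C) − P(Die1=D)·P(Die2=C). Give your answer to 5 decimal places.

P(Die1=D) = 0.066 + 0.045 + 0.129 = 0.240.
P(Die2=C) = 0.030 + 0.121 + 0.020 + 0.129 = 0.300.
P(Die1=D, Die2=C) − P(Die1=D)P(Die2=C) = 0.129 − 0.240×0.300 = 0.05700.

0.05700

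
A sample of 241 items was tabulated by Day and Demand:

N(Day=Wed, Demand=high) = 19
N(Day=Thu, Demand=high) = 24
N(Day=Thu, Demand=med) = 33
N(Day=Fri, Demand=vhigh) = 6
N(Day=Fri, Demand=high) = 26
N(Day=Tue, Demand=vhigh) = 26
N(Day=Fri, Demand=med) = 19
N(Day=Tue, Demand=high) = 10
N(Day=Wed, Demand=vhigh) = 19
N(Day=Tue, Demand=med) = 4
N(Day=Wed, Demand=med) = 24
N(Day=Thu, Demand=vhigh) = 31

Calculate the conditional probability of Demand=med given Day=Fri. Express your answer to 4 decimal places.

0.3725

Total with Day=Fri: 19 + 26 + 6 = 51.
P(Demand=med | Day=Fri) = 19/51 = 0.3725.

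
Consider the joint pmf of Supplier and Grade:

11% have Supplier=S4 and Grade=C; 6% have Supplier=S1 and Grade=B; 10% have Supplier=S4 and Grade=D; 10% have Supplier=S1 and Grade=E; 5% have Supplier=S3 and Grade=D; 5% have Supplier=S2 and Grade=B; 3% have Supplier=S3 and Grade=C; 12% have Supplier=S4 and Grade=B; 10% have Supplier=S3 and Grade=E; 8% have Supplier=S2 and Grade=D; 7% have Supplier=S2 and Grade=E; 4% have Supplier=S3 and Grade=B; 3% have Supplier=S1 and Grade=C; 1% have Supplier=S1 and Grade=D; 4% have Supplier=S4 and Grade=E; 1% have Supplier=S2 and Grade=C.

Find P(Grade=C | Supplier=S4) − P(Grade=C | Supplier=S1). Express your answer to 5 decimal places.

0.14730

P(Supplier=S4) = 0.12 + 0.11 + 0.10 + 0.04 = 0.37; P(Grade=C | Supplier=S4) = 0.11/0.37 = 0.297297.
P(Supplier=S1) = 0.06 + 0.03 + 0.01 + 0.10 = 0.20; P(Grade=C | Supplier=S1) = 0.03/0.20 = 0.150000.
Difference = 0.14730.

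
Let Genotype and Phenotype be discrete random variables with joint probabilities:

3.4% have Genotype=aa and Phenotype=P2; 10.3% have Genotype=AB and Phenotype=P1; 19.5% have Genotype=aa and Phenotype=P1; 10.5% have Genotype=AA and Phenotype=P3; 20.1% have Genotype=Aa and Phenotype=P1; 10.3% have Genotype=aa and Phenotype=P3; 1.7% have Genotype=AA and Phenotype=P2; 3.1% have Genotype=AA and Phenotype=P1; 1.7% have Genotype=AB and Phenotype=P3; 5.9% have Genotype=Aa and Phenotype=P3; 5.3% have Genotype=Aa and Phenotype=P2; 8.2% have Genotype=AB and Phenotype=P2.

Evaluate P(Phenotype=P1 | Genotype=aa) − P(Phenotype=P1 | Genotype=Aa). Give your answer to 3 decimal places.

P(Genotype=aa) = 0.195 + 0.034 + 0.103 = 0.332; P(Phenotype=P1 | Genotype=aa) = 0.195/0.332 = 0.5873.
P(Genotype=Aa) = 0.201 + 0.053 + 0.059 = 0.313; P(Phenotype=P1 | Genotype=Aa) = 0.201/0.313 = 0.6422.
Difference = -0.055.

-0.055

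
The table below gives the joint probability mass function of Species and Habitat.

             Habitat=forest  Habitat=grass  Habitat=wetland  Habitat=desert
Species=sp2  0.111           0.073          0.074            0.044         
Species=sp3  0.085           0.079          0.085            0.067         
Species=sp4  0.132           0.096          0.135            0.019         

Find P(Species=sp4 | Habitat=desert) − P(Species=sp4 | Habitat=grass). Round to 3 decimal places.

P(Habitat=desert) = 0.044 + 0.067 + 0.019 = 0.130; P(Species=sp4 | Habitat=desert) = 0.019/0.130 = 0.1462.
P(Habitat=grass) = 0.073 + 0.079 + 0.096 = 0.248; P(Species=sp4 | Habitat=grass) = 0.096/0.248 = 0.3871.
Difference = -0.241.

-0.241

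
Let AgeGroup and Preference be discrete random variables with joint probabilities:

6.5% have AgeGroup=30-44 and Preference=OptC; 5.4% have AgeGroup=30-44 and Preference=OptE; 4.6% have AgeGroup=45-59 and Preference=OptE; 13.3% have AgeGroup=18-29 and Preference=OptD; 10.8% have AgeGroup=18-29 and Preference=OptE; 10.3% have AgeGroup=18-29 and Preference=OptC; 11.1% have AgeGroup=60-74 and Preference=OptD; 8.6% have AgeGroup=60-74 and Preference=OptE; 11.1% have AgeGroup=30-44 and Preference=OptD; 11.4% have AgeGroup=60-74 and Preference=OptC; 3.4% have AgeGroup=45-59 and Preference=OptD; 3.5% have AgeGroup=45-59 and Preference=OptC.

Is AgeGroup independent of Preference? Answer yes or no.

no

P(AgeGroup=30-44) = 0.230 and P(Preference=OptD) = 0.389, so their product is 0.08947, but P(AgeGroup=30-44, Preference=OptD) = 0.111. Since these differ, AgeGroup and Preference are not independent.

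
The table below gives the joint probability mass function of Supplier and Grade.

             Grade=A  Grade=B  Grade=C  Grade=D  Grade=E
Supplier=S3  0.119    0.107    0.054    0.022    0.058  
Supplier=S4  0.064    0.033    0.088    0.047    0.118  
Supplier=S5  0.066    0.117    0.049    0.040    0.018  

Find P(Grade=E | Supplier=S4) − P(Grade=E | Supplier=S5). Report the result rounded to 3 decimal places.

P(Supplier=S4) = 0.064 + 0.033 + 0.088 + 0.047 + 0.118 = 0.350; P(Grade=E | Supplier=S4) = 0.118/0.350 = 0.3371.
P(Supplier=S5) = 0.066 + 0.117 + 0.049 + 0.040 + 0.018 = 0.290; P(Grade=E | Supplier=S5) = 0.018/0.290 = 0.0621.
Difference = 0.275.

0.275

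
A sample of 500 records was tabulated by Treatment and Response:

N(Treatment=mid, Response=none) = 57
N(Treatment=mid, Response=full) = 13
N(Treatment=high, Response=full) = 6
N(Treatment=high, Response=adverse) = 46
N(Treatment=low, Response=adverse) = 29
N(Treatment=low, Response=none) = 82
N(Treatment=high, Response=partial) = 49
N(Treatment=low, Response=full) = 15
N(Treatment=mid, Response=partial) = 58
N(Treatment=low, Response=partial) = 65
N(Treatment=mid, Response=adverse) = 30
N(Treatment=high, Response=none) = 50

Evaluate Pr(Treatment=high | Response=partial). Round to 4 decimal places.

0.2849

Total with Response=partial: 65 + 58 + 49 = 172.
P(Treatment=high | Response=partial) = 49/172 = 0.2849.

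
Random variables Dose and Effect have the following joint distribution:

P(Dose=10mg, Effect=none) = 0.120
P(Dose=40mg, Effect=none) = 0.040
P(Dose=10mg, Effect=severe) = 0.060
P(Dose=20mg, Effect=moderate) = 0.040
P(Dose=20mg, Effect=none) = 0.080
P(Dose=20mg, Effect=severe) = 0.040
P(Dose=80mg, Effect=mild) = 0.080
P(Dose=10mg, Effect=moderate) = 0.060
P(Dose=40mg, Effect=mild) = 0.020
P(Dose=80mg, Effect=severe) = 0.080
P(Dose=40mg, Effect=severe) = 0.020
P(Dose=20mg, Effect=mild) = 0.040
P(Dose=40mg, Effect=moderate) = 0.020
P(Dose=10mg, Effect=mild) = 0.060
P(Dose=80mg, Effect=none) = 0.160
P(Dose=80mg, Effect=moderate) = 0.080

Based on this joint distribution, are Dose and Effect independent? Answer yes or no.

yes

Every cell satisfies P(Dose,Effect) = P(Dose)·P(Effect). For instance P(Dose=80mg) = 0.400, P(Effect=moderate) = 0.200, and 0.400×0.200 = 0.080 matches the joint entry. So Dose and Effect are independent.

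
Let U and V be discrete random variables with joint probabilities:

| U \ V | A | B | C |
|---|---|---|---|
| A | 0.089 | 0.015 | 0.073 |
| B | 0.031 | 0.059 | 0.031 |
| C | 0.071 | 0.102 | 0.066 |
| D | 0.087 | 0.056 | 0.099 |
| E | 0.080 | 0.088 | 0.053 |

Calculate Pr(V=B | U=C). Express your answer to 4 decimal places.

0.4268

P(U=C) = 0.071 + 0.102 + 0.066 = 0.239.
P(V=B | U=C) = 0.102/0.239 = 0.4268.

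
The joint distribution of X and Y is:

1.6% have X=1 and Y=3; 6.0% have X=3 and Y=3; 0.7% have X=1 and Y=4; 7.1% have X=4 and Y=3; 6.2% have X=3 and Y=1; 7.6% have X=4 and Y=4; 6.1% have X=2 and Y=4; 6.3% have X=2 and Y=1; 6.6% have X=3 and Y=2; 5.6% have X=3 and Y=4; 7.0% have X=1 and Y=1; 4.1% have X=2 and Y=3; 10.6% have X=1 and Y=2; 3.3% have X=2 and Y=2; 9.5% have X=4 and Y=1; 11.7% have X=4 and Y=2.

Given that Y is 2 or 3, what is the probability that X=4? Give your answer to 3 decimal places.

0.369

P(Y=2) = 0.106 + 0.033 + 0.066 + 0.117 = 0.322.
P(Y=3) = 0.016 + 0.041 + 0.060 + 0.071 = 0.188.
P(Y ∈ {2, 3}) = 0.322 + 0.188 = 0.510; P(X=4, Y ∈ {2, 3}) = 0.117 + 0.071 = 0.188.
P(X=4 | Y ∈ {2, 3}) = 0.188/0.510 = 0.369.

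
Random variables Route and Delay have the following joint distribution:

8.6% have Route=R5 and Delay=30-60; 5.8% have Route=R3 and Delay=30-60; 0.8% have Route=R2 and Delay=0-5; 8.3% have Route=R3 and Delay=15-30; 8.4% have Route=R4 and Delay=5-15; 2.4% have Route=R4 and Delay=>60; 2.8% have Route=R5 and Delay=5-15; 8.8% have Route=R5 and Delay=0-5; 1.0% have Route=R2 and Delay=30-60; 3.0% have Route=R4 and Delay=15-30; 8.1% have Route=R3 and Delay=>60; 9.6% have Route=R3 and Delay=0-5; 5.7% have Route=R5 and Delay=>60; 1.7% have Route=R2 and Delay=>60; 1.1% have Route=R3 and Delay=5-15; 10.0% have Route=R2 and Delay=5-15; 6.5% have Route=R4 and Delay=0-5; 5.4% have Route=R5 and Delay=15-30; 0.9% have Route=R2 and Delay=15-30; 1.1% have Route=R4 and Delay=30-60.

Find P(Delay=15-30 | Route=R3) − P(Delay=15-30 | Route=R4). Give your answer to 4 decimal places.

P(Route=R3) = 0.096 + 0.011 + 0.083 + 0.058 + 0.081 = 0.329; P(Delay=15-30 | Route=R3) = 0.083/0.329 = 0.25228.
P(Route=R4) = 0.065 + 0.084 + 0.030 + 0.011 + 0.024 = 0.214; P(Delay=15-30 | Route=R4) = 0.030/0.214 = 0.14019.
Difference = 0.1121.

0.1121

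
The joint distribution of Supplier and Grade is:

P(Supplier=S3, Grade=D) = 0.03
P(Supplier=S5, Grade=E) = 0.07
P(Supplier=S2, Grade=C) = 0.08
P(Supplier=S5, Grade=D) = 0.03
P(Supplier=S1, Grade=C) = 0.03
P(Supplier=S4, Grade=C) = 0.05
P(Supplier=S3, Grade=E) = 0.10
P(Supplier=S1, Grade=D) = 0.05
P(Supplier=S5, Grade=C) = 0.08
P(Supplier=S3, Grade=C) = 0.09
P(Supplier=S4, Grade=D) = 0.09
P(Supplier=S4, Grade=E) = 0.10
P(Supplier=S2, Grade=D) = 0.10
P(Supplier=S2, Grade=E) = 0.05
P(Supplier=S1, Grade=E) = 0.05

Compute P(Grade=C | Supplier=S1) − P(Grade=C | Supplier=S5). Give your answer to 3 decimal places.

-0.214

P(Supplier=S1) = 0.03 + 0.05 + 0.05 = 0.13; P(Grade=C | Supplier=S1) = 0.03/0.13 = 0.2308.
P(Supplier=S5) = 0.08 + 0.03 + 0.07 = 0.18; P(Grade=C | Supplier=S5) = 0.08/0.18 = 0.4444.
Difference = -0.214.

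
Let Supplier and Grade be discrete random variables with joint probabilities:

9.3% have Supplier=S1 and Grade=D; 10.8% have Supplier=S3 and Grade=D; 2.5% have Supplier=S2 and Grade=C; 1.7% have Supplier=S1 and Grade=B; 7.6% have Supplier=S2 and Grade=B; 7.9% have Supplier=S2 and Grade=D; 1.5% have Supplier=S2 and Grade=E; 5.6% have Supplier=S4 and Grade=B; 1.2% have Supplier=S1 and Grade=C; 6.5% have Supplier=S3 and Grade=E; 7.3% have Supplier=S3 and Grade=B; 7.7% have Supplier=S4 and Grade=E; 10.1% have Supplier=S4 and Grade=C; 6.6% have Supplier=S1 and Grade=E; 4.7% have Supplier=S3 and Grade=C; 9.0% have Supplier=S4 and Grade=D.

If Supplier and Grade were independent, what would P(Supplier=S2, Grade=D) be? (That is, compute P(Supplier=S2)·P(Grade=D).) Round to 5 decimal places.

0.07215

P(Supplier=S2) = 0.076 + 0.025 + 0.079 + 0.015 = 0.195.
P(Grade=D) = 0.093 + 0.079 + 0.108 + 0.090 = 0.370.
Product: 0.195 × 0.370 = 0.07215.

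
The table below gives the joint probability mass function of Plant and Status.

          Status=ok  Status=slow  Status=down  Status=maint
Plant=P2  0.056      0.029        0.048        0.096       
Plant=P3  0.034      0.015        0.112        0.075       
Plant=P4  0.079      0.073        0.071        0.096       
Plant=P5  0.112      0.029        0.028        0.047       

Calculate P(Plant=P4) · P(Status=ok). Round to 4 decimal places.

P(Plant=P4) = 0.079 + 0.073 + 0.071 + 0.096 = 0.319.
P(Status=ok) = 0.056 + 0.034 + 0.079 + 0.112 = 0.281.
Product: 0.319 × 0.281 = 0.0896.

0.0896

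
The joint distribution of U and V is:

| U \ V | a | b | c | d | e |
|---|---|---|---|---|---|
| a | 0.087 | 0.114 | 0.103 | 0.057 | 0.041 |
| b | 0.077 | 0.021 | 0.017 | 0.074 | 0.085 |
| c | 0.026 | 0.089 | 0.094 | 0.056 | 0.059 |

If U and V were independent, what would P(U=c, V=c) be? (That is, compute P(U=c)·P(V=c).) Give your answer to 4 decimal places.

0.0693

P(U=c) = 0.026 + 0.089 + 0.094 + 0.056 + 0.059 = 0.324.
P(V=c) = 0.103 + 0.017 + 0.094 = 0.214.
Product: 0.324 × 0.214 = 0.0693.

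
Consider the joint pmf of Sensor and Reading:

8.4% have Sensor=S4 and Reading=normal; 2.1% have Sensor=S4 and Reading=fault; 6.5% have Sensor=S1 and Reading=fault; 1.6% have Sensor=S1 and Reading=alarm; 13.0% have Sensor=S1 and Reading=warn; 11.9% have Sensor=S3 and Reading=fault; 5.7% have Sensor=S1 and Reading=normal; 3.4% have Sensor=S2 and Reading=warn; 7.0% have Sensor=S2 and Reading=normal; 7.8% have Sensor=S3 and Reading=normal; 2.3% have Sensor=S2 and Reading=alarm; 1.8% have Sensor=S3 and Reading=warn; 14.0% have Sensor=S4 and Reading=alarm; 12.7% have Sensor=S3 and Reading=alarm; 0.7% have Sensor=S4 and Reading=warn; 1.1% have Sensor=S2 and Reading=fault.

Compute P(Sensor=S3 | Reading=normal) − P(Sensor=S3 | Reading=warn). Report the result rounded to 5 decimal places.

0.17466

P(Reading=normal) = 0.057 + 0.070 + 0.078 + 0.084 = 0.289; P(Sensor=S3 | Reading=normal) = 0.078/0.289 = 0.269896.
P(Reading=warn) = 0.130 + 0.034 + 0.018 + 0.007 = 0.189; P(Sensor=S3 | Reading=warn) = 0.018/0.189 = 0.095238.
Difference = 0.17466.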